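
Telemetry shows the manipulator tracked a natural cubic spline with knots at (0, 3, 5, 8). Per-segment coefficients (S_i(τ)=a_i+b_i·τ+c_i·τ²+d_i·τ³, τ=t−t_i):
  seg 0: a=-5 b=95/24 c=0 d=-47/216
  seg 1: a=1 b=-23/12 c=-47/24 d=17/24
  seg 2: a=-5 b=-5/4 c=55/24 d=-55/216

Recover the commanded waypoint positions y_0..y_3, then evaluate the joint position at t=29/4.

y_0 = S_0(0) = a_0 = -5
y_1 = S_1(0) = a_1 = 1
y_2 = S_2(0) = a_2 = -5
y_3 = S_2(3) = 5
t_q=29/4 is in segment 2 (τ=9/4); S_2(τ)=455/512

y_0=-5 y_1=1 y_2=-5 y_3=5
S(29/4) = 455/512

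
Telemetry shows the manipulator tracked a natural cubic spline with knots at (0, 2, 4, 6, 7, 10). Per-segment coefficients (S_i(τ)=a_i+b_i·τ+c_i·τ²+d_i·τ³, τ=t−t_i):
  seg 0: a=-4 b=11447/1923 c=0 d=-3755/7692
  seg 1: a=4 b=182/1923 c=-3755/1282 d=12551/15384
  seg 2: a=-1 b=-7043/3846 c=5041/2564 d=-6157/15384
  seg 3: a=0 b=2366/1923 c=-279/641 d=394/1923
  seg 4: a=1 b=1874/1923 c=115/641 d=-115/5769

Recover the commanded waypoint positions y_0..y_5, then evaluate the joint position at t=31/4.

y_0 = S_0(0) = a_0 = -4
y_1 = S_1(0) = a_1 = 4
y_2 = S_2(0) = a_2 = -1
y_3 = S_3(0) = a_3 = 0
y_4 = S_4(0) = a_4 = 1
y_5 = S_4(3) = 5
t_q=31/4 is in segment 4 (τ=3/4); S_4(τ)=74803/41024

y_0=-4 y_1=4 y_2=-1 y_3=0 y_4=1 y_5=5
S(31/4) = 74803/41024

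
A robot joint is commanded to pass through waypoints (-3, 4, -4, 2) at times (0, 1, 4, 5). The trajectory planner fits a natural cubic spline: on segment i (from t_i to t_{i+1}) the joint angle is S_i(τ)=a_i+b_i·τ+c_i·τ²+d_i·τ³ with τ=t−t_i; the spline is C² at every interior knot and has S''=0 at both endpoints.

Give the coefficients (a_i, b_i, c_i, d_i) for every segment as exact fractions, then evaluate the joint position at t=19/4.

Δ: Δ0=7, Δ1=-8/3, Δ2=6
row 1: diag=8, rhs=-58; c'=3/8, d'=-29/4
row 2: denom=8−3·3/8=55/8; d'=(52−3·-29/4)/(55/8)=118/11
back: M2=118/11
back: M1=-29/4−3/8·118/11=-124/11
M: M0=0, M1=-124/11, M2=118/11, M3=0
seg 0: a=-3, c=M0/2=0, d=(M1−M0)/(6·1)=-62/33, b=Δ0−h0·(2M0+M1)/6=293/33
seg 1: a=4, c=M1/2=-62/11, d=(M2−M1)/(6·3)=11/9, b=Δ1−h1·(2M1+M2)/6=107/33
seg 2: a=-4, c=M2/2=59/11, d=(M3−M2)/(6·1)=-59/33, b=Δ2−h2·(2M2+M3)/6=80/33
t_q=19/4 → seg 2, τ=3/4; S=-4+80/33·τ+59/11·τ²+-59/33·τ³=57/704

  seg 0: a=-3 b=293/33 c=0 d=-62/33
  seg 1: a=4 b=107/33 c=-62/11 d=11/9
  seg 2: a=-4 b=80/33 c=59/11 d=-59/33
S(19/4) = 57/704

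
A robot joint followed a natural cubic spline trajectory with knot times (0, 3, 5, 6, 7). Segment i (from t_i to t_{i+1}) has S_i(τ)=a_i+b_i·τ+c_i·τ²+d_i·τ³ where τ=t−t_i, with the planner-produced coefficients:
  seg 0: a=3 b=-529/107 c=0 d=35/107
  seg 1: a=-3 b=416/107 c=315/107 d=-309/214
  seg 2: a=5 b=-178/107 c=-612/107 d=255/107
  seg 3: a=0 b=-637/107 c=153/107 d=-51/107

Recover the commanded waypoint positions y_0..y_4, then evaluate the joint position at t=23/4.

y_0=3 y_1=-3 y_2=5 y_3=0 y_4=-5
S(23/4) = 10549/6848

y_0 = S_0(0) = a_0 = 3
y_1 = S_1(0) = a_1 = -3
y_2 = S_2(0) = a_2 = 5
y_3 = S_3(0) = a_3 = 0
y_4 = S_3(1) = -5
t_q=23/4 is in segment 2 (τ=3/4); S_2(τ)=10549/6848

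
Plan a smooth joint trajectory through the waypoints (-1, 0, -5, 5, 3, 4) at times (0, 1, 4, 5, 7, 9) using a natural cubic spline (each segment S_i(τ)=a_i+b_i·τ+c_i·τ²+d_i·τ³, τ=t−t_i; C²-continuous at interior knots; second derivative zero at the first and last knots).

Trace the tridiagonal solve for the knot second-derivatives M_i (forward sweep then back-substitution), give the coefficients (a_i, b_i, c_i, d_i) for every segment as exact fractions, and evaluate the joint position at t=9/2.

Δ: Δ0=1, Δ1=-5/3, Δ2=10, Δ3=-1, Δ4=1/2
row 1: diag=8, rhs=-16; c'=3/8, d'=-2
row 2: denom=8−3·3/8=55/8; d'=(70−3·-2)/(55/8)=608/55
row 3: denom=6−1·8/55=322/55; d'=(-66−1·608/55)/(322/55)=-2119/161
row 4: denom=8−2·55/161=1178/161; d'=(9−2·-2119/161)/(1178/161)=5687/1178
back: M4=5687/1178
back: M3=-2119/161−55/161·5687/1178=-17447/1178
back: M2=608/55−8/55·-17447/1178=7780/589
back: M1=-2−3/8·7780/589=-8191/1178
M: M0=0, M1=-8191/1178, M2=7780/589, M3=-17447/1178, M4=5687/1178, M5=0
seg 0: a=-1, c=M0/2=0, d=(M1−M0)/(6·1)=-8191/7068, b=Δ0−h0·(2M0+M1)/6=15259/7068
seg 1: a=0, c=M1/2=-8191/2356, d=(M2−M1)/(6·3)=2639/2356, b=Δ1−h1·(2M1+M2)/6=-4657/3534
seg 2: a=-5, c=M2/2=3890/589, d=(M3−M2)/(6·1)=-33007/7068, b=Δ2−h2·(2M2+M3)/6=57007/7068
seg 3: a=5, c=M3/2=-17447/2356, d=(M4−M3)/(6·2)=11567/7068, b=Δ3−h3·(2M3+M4)/6=25673/3534
seg 4: a=3, c=M4/2=5687/2356, d=(M5−M4)/(6·2)=-5687/14136, b=Δ4−h4·(2M4+M5)/6=-9607/3534
t_q=9/2 → seg 2, τ=1/2; S=-5+57007/7068·τ+3890/589·τ²+-33007/7068·τ³=1887/18848

  seg 0: a=-1 b=15259/7068 c=0 d=-8191/7068
  seg 1: a=0 b=-4657/3534 c=-8191/2356 d=2639/2356
  seg 2: a=-5 b=57007/7068 c=3890/589 d=-33007/7068
  seg 3: a=5 b=25673/3534 c=-17447/2356 d=11567/7068
  seg 4: a=3 b=-9607/3534 c=5687/2356 d=-5687/14136
S(9/2) = 1887/18848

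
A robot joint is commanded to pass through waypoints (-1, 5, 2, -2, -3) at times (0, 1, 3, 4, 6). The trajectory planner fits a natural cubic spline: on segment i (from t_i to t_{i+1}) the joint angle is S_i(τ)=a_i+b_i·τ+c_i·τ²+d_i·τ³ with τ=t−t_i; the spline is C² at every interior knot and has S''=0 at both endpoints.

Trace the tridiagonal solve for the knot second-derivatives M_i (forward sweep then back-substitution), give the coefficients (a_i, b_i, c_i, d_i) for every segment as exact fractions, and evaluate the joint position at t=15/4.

  seg 0: a=-1 b=2683/372 c=0 d=-451/372
  seg 1: a=5 b=665/186 c=-451/124 d=409/744
  seg 2: a=2 b=-407/93 c=-21/62 d=133/186
  seg 3: a=-2 b=-541/186 c=56/31 d=-28/93
S(15/4) = -4647/3968

Δ: Δ0=6, Δ1=-3/2, Δ2=-4, Δ3=-1/2
row 1: diag=6, rhs=-45; c'=1/3, d'=-15/2
row 2: denom=6−2·1/3=16/3; d'=(-15−2·-15/2)/(16/3)=0
row 3: denom=6−1·3/16=93/16; d'=(21−1·0)/(93/16)=112/31
back: M3=112/31
back: M2=0−3/16·112/31=-21/31
back: M1=-15/2−1/3·-21/31=-451/62
M: M0=0, M1=-451/62, M2=-21/31, M3=112/31, M4=0
seg 0: a=-1, c=M0/2=0, d=(M1−M0)/(6·1)=-451/372, b=Δ0−h0·(2M0+M1)/6=2683/372
seg 1: a=5, c=M1/2=-451/124, d=(M2−M1)/(6·2)=409/744, b=Δ1−h1·(2M1+M2)/6=665/186
seg 2: a=2, c=M2/2=-21/62, d=(M3−M2)/(6·1)=133/186, b=Δ2−h2·(2M2+M3)/6=-407/93
seg 3: a=-2, c=M3/2=56/31, d=(M4−M3)/(6·2)=-28/93, b=Δ3−h3·(2M3+M4)/6=-541/186
t_q=15/4 → seg 2, τ=3/4; S=2+-407/93·τ+-21/62·τ²+133/186·τ³=-4647/3968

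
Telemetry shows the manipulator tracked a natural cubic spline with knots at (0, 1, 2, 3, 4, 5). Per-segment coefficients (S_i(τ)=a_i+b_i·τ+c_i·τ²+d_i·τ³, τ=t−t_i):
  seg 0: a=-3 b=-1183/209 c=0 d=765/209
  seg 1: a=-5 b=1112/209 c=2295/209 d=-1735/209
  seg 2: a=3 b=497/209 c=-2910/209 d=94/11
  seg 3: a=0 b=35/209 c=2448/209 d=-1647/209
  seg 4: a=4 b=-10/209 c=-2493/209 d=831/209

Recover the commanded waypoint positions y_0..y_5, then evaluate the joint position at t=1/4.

y_0=-3 y_1=-5 y_2=3 y_3=0 y_4=4 y_5=-4
S(1/4) = -58291/13376

y_0 = S_0(0) = a_0 = -3
y_1 = S_1(0) = a_1 = -5
y_2 = S_2(0) = a_2 = 3
y_3 = S_3(0) = a_3 = 0
y_4 = S_4(0) = a_4 = 4
y_5 = S_4(1) = -4
t_q=1/4 is in segment 0 (τ=1/4); S_0(τ)=-58291/13376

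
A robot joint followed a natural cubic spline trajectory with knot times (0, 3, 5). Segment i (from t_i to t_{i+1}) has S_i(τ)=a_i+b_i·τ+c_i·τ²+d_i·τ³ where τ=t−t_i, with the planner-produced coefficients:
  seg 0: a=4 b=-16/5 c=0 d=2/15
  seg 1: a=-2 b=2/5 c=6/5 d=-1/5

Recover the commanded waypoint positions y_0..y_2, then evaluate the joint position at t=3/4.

y_0 = S_0(0) = a_0 = 4
y_1 = S_1(0) = a_1 = -2
y_2 = S_1(2) = 2
t_q=3/4 is in segment 0 (τ=3/4); S_0(τ)=53/32

y_0=4 y_1=-2 y_2=2
S(3/4) = 53/32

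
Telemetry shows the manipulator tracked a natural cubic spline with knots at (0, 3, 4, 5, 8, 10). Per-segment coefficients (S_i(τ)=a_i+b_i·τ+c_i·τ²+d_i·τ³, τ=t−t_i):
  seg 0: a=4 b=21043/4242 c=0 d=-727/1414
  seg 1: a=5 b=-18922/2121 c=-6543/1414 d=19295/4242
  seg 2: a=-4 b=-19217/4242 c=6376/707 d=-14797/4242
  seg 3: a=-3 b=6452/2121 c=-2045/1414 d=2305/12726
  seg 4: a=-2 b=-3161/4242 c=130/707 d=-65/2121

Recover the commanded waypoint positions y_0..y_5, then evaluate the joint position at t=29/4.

y_0=4 y_1=5 y_2=-4 y_3=-3 y_4=-2 y_5=-3
S(29/4) = -127971/90496

y_0 = S_0(0) = a_0 = 4
y_1 = S_1(0) = a_1 = 5
y_2 = S_2(0) = a_2 = -4
y_3 = S_3(0) = a_3 = -3
y_4 = S_4(0) = a_4 = -2
y_5 = S_4(2) = -3
t_q=29/4 is in segment 3 (τ=9/4); S_3(τ)=-127971/90496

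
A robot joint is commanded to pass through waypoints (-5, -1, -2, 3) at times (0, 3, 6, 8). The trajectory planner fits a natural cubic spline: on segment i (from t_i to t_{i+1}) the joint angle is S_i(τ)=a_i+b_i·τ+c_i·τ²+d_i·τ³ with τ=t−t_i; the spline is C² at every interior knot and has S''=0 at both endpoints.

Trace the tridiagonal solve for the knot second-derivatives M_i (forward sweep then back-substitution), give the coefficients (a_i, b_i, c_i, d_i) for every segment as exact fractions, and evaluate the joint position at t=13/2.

  seg 0: a=-5 b=149/74 c=0 d=-151/1998
  seg 1: a=-1 b=-1/37 c=-151/222 d=385/1998
  seg 2: a=-2 b=81/74 c=39/37 d=-13/74
S(13/2) = -717/592

Δ: Δ0=4/3, Δ1=-1/3, Δ2=5/2
row 1: diag=12, rhs=-10; c'=1/4, d'=-5/6
row 2: denom=10−3·1/4=37/4; d'=(17−3·-5/6)/(37/4)=78/37
back: M2=78/37
back: M1=-5/6−1/4·78/37=-151/111
M: M0=0, M1=-151/111, M2=78/37, M3=0
seg 0: a=-5, c=M0/2=0, d=(M1−M0)/(6·3)=-151/1998, b=Δ0−h0·(2M0+M1)/6=149/74
seg 1: a=-1, c=M1/2=-151/222, d=(M2−M1)/(6·3)=385/1998, b=Δ1−h1·(2M1+M2)/6=-1/37
seg 2: a=-2, c=M2/2=39/37, d=(M3−M2)/(6·2)=-13/74, b=Δ2−h2·(2M2+M3)/6=81/74
t_q=13/2 → seg 2, τ=1/2; S=-2+81/74·τ+39/37·τ²+-13/74·τ³=-717/592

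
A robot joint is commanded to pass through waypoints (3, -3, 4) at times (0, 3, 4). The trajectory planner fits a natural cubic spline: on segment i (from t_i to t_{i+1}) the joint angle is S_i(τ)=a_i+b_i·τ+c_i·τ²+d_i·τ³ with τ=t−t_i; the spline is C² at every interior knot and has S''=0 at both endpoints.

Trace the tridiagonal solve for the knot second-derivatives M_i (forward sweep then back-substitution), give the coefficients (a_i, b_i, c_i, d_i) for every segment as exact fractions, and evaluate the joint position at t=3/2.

  seg 0: a=3 b=-43/8 c=0 d=3/8
  seg 1: a=-3 b=19/4 c=27/8 d=-9/8
S(3/2) = -243/64

Δ: Δ0=-2, Δ1=7
row 1: diag=8, rhs=54; c'=1/8, d'=27/4
back: M1=27/4
M: M0=0, M1=27/4, M2=0
seg 0: a=3, c=M0/2=0, d=(M1−M0)/(6·3)=3/8, b=Δ0−h0·(2M0+M1)/6=-43/8
seg 1: a=-3, c=M1/2=27/8, d=(M2−M1)/(6·1)=-9/8, b=Δ1−h1·(2M1+M2)/6=19/4
t_q=3/2 → seg 0, τ=3/2; S=3+-43/8·τ+0·τ²+3/8·τ³=-243/64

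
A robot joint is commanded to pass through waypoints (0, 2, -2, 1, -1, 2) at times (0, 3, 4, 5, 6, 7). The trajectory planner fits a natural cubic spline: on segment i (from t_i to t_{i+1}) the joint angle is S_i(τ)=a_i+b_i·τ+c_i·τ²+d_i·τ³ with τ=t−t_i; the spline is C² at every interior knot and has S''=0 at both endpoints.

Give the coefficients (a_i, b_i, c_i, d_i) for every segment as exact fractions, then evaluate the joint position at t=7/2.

  seg 0: a=0 b=4388/1299 c=0 d=-1174/3897
  seg 1: a=2 b=-6178/1299 c=-1174/433 d=4504/1299
  seg 2: a=-2 b=290/1299 c=3330/433 d=-6383/1299
  seg 3: a=1 b=1121/1299 c=-3053/433 d=5440/1299
  seg 4: a=-1 b=-877/1299 c=2387/433 d=-2387/1299
S(7/2) = -539/866

Δ: Δ0=2/3, Δ1=-4, Δ2=3, Δ3=-2, Δ4=3
row 1: diag=8, rhs=-28; c'=1/8, d'=-7/2
row 2: denom=4−1·1/8=31/8; d'=(42−1·-7/2)/(31/8)=364/31
row 3: denom=4−1·8/31=116/31; d'=(-30−1·364/31)/(116/31)=-647/58
row 4: denom=4−1·31/116=433/116; d'=(30−1·-647/58)/(433/116)=4774/433
back: M4=4774/433
back: M3=-647/58−31/116·4774/433=-6106/433
back: M2=364/31−8/31·-6106/433=6660/433
back: M1=-7/2−1/8·6660/433=-2348/433
M: M0=0, M1=-2348/433, M2=6660/433, M3=-6106/433, M4=4774/433, M5=0
seg 0: a=0, c=M0/2=0, d=(M1−M0)/(6·3)=-1174/3897, b=Δ0−h0·(2M0+M1)/6=4388/1299
seg 1: a=2, c=M1/2=-1174/433, d=(M2−M1)/(6·1)=4504/1299, b=Δ1−h1·(2M1+M2)/6=-6178/1299
seg 2: a=-2, c=M2/2=3330/433, d=(M3−M2)/(6·1)=-6383/1299, b=Δ2−h2·(2M2+M3)/6=290/1299
seg 3: a=1, c=M3/2=-3053/433, d=(M4−M3)/(6·1)=5440/1299, b=Δ3−h3·(2M3+M4)/6=1121/1299
seg 4: a=-1, c=M4/2=2387/433, d=(M5−M4)/(6·1)=-2387/1299, b=Δ4−h4·(2M4+M5)/6=-877/1299
t_q=7/2 → seg 1, τ=1/2; S=2+-6178/1299·τ+-1174/433·τ²+4504/1299·τ³=-539/866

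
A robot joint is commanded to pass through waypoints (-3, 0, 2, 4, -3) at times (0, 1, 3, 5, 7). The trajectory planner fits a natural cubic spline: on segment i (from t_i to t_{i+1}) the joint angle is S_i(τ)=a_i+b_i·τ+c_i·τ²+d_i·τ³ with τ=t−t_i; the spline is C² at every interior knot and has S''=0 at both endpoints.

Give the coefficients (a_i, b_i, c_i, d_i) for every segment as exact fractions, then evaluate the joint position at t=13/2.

Δ: Δ0=3, Δ1=1, Δ2=1, Δ3=-7/2
row 1: diag=6, rhs=-12; c'=1/3, d'=-2
row 2: denom=8−2·1/3=22/3; d'=(0−2·-2)/(22/3)=6/11
row 3: denom=8−2·3/11=82/11; d'=(-27−2·6/11)/(82/11)=-309/82
back: M3=-309/82
back: M2=6/11−3/11·-309/82=129/82
back: M1=-2−1/3·129/82=-207/82
M: M0=0, M1=-207/82, M2=129/82, M3=-309/82, M4=0
seg 0: a=-3, c=M0/2=0, d=(M1−M0)/(6·1)=-69/164, b=Δ0−h0·(2M0+M1)/6=561/164
seg 1: a=0, c=M1/2=-207/164, d=(M2−M1)/(6·2)=14/41, b=Δ1−h1·(2M1+M2)/6=177/82
seg 2: a=2, c=M2/2=129/164, d=(M3−M2)/(6·2)=-73/164, b=Δ2−h2·(2M2+M3)/6=99/82
seg 3: a=4, c=M3/2=-309/164, d=(M4−M3)/(6·2)=103/328, b=Δ3−h3·(2M3+M4)/6=-81/82
t_q=13/2 → seg 3, τ=3/2; S=4+-81/82·τ+-309/164·τ²+103/328·τ³=-1735/2624

  seg 0: a=-3 b=561/164 c=0 d=-69/164
  seg 1: a=0 b=177/82 c=-207/164 d=14/41
  seg 2: a=2 b=99/82 c=129/164 d=-73/164
  seg 3: a=4 b=-81/82 c=-309/164 d=103/328
S(13/2) = -1735/2624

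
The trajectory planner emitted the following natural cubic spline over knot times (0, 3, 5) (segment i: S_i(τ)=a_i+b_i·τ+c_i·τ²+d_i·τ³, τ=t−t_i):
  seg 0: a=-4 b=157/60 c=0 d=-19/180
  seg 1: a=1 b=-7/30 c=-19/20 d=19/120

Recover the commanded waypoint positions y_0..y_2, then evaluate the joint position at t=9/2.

y_0 = S_0(0) = a_0 = -4
y_1 = S_1(0) = a_1 = 1
y_2 = S_1(2) = -2
t_q=9/2 is in segment 1 (τ=3/2); S_1(τ)=-61/64

y_0=-4 y_1=1 y_2=-2
S(9/2) = -61/64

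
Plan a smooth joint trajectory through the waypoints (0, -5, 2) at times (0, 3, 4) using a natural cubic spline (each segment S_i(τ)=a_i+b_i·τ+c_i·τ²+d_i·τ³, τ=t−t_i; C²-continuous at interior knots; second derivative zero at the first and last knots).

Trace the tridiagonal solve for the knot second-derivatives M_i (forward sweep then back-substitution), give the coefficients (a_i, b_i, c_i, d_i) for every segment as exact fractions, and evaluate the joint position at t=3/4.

Δ: Δ0=-5/3, Δ1=7
row 1: diag=8, rhs=52; c'=1/8, d'=13/2
back: M1=13/2
M: M0=0, M1=13/2, M2=0
seg 0: a=0, c=M0/2=0, d=(M1−M0)/(6·3)=13/36, b=Δ0−h0·(2M0+M1)/6=-59/12
seg 1: a=-5, c=M1/2=13/4, d=(M2−M1)/(6·1)=-13/12, b=Δ1−h1·(2M1+M2)/6=29/6
t_q=3/4 → seg 0, τ=3/4; S=0+-59/12·τ+0·τ²+13/36·τ³=-905/256

  seg 0: a=0 b=-59/12 c=0 d=13/36
  seg 1: a=-5 b=29/6 c=13/4 d=-13/12
S(3/4) = -905/256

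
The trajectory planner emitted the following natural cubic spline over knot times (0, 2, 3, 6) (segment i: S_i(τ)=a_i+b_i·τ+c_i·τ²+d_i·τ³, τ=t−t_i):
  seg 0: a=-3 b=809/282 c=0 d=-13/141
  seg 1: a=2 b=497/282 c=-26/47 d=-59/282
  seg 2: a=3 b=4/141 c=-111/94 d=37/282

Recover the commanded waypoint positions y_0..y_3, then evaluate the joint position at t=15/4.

y_0 = S_0(0) = a_0 = -3
y_1 = S_1(0) = a_1 = 2
y_2 = S_2(0) = a_2 = 3
y_3 = S_2(3) = -4
t_q=15/4 is in segment 2 (τ=3/4); S_2(τ)=14513/6016

y_0=-3 y_1=2 y_2=3 y_3=-4
S(15/4) = 14513/6016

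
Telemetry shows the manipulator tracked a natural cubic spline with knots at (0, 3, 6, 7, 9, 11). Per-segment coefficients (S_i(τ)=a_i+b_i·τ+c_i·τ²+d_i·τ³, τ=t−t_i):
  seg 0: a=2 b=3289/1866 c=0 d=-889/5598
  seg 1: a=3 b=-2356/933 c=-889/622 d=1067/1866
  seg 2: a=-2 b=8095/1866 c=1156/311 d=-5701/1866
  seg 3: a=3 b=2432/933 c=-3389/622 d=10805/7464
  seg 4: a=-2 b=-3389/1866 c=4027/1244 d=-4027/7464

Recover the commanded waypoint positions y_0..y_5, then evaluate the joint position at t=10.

y_0 = S_0(0) = a_0 = 2
y_1 = S_1(0) = a_1 = 3
y_2 = S_2(0) = a_2 = -2
y_3 = S_3(0) = a_3 = 3
y_4 = S_4(0) = a_4 = -2
y_5 = S_4(2) = 3
t_q=10 is in segment 4 (τ=1); S_4(τ)=-2783/2488

y_0=2 y_1=3 y_2=-2 y_3=3 y_4=-2 y_5=3
S(10) = -2783/2488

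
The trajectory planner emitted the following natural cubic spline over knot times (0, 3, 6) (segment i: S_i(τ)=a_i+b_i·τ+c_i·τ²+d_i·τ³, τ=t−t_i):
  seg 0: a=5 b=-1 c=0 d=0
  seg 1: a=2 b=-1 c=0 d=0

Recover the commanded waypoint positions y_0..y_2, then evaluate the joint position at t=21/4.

y_0 = S_0(0) = a_0 = 5
y_1 = S_1(0) = a_1 = 2
y_2 = S_1(3) = -1
t_q=21/4 is in segment 1 (τ=9/4); S_1(τ)=-1/4

y_0=5 y_1=2 y_2=-1
S(21/4) = -1/4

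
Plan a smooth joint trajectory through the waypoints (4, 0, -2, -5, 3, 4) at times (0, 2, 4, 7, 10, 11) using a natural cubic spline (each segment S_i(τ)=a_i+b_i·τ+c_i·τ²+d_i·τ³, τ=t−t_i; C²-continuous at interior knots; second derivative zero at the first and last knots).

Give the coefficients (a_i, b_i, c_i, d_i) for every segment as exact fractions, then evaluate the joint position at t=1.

  seg 0: a=4 b=-3520/1509 c=0 d=251/3018
  seg 1: a=0 b=-2014/1509 c=251/503 d=-1001/6036
  seg 2: a=-2 b=-2005/1509 c=-499/1006 d=5483/27162
  seg 3: a=-5 b=3457/3018 c=1993/1509 d=-7367/27162
  seg 4: a=3 b=2636/1509 c=-1127/1006 d=1127/3018
S(1) = 1761/1006

Δ: Δ0=-2, Δ1=-1, Δ2=-1, Δ3=8/3, Δ4=1
row 1: diag=8, rhs=6; c'=1/4, d'=3/4
row 2: denom=10−2·1/4=19/2; d'=(0−2·3/4)/(19/2)=-3/19
row 3: denom=12−3·6/19=210/19; d'=(22−3·-3/19)/(210/19)=61/30
row 4: denom=8−3·19/70=503/70; d'=(-10−3·61/30)/(503/70)=-1127/503
back: M4=-1127/503
back: M3=61/30−19/70·-1127/503=3986/1509
back: M2=-3/19−6/19·3986/1509=-499/503
back: M1=3/4−1/4·-499/503=502/503
M: M0=0, M1=502/503, M2=-499/503, M3=3986/1509, M4=-1127/503, M5=0
seg 0: a=4, c=M0/2=0, d=(M1−M0)/(6·2)=251/3018, b=Δ0−h0·(2M0+M1)/6=-3520/1509
seg 1: a=0, c=M1/2=251/503, d=(M2−M1)/(6·2)=-1001/6036, b=Δ1−h1·(2M1+M2)/6=-2014/1509
seg 2: a=-2, c=M2/2=-499/1006, d=(M3−M2)/(6·3)=5483/27162, b=Δ2−h2·(2M2+M3)/6=-2005/1509
seg 3: a=-5, c=M3/2=1993/1509, d=(M4−M3)/(6·3)=-7367/27162, b=Δ3−h3·(2M3+M4)/6=3457/3018
seg 4: a=3, c=M4/2=-1127/1006, d=(M5−M4)/(6·1)=1127/3018, b=Δ4−h4·(2M4+M5)/6=2636/1509
t_q=1 → seg 0, τ=1; S=4+-3520/1509·τ+0·τ²+251/3018·τ³=1761/1006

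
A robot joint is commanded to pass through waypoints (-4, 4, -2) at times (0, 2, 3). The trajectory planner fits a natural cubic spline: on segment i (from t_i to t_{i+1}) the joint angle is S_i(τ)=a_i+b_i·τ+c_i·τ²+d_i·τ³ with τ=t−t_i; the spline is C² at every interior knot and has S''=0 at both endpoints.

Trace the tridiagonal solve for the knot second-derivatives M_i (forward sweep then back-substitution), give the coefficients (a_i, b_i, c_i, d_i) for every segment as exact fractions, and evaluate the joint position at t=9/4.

  seg 0: a=-4 b=22/3 c=0 d=-5/6
  seg 1: a=4 b=-8/3 c=-5 d=5/3
S(9/4) = 195/64

Δ: Δ0=4, Δ1=-6
row 1: diag=6, rhs=-60; c'=1/6, d'=-10
back: M1=-10
M: M0=0, M1=-10, M2=0
seg 0: a=-4, c=M0/2=0, d=(M1−M0)/(6·2)=-5/6, b=Δ0−h0·(2M0+M1)/6=22/3
seg 1: a=4, c=M1/2=-5, d=(M2−M1)/(6·1)=5/3, b=Δ1−h1·(2M1+M2)/6=-8/3
t_q=9/4 → seg 1, τ=1/4; S=4+-8/3·τ+-5·τ²+5/3·τ³=195/64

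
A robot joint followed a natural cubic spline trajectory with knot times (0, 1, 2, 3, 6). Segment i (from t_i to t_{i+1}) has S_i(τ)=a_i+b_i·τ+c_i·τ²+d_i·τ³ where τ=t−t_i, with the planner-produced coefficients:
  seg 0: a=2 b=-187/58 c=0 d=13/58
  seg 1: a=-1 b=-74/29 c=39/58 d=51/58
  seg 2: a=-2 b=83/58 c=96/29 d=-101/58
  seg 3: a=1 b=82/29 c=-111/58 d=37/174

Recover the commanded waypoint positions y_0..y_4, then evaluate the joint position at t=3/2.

y_0=2 y_1=-1 y_2=-2 y_3=1 y_4=-2
S(3/2) = -927/464

y_0 = S_0(0) = a_0 = 2
y_1 = S_1(0) = a_1 = -1
y_2 = S_2(0) = a_2 = -2
y_3 = S_3(0) = a_3 = 1
y_4 = S_3(3) = -2
t_q=3/2 is in segment 1 (τ=1/2); S_1(τ)=-927/464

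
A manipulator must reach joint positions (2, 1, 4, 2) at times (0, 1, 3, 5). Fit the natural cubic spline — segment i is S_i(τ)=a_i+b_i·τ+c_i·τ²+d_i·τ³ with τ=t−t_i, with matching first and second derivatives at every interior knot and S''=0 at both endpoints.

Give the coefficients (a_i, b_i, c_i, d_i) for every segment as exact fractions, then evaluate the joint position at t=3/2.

  seg 0: a=2 b=-69/44 c=0 d=25/44
  seg 1: a=1 b=3/22 c=75/44 d=-45/88
  seg 2: a=4 b=9/11 c=-15/11 d=5/22
S(3/2) = 1007/704

Δ: Δ0=-1, Δ1=3/2, Δ2=-1
row 1: diag=6, rhs=15; c'=1/3, d'=5/2
row 2: denom=8−2·1/3=22/3; d'=(-15−2·5/2)/(22/3)=-30/11
back: M2=-30/11
back: M1=5/2−1/3·-30/11=75/22
M: M0=0, M1=75/22, M2=-30/11, M3=0
seg 0: a=2, c=M0/2=0, d=(M1−M0)/(6·1)=25/44, b=Δ0−h0·(2M0+M1)/6=-69/44
seg 1: a=1, c=M1/2=75/44, d=(M2−M1)/(6·2)=-45/88, b=Δ1−h1·(2M1+M2)/6=3/22
seg 2: a=4, c=M2/2=-15/11, d=(M3−M2)/(6·2)=5/22, b=Δ2−h2·(2M2+M3)/6=9/11
t_q=3/2 → seg 1, τ=1/2; S=1+3/22·τ+75/44·τ²+-45/88·τ³=1007/704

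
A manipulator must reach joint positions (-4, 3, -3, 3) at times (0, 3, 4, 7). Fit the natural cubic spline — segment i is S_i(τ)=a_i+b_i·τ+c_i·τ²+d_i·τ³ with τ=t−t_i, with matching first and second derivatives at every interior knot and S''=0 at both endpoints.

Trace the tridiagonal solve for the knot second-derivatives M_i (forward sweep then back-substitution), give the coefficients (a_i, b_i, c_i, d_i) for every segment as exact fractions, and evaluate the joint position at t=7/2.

Δ: Δ0=7/3, Δ1=-6, Δ2=2
row 1: diag=8, rhs=-50; c'=1/8, d'=-25/4
row 2: denom=8−1·1/8=63/8; d'=(48−1·-25/4)/(63/8)=62/9
back: M2=62/9
back: M1=-25/4−1/8·62/9=-64/9
M: M0=0, M1=-64/9, M2=62/9, M3=0
seg 0: a=-4, c=M0/2=0, d=(M1−M0)/(6·3)=-32/81, b=Δ0−h0·(2M0+M1)/6=53/9
seg 1: a=3, c=M1/2=-32/9, d=(M2−M1)/(6·1)=7/3, b=Δ1−h1·(2M1+M2)/6=-43/9
seg 2: a=-3, c=M2/2=31/9, d=(M3−M2)/(6·3)=-31/81, b=Δ2−h2·(2M2+M3)/6=-44/9
t_q=7/2 → seg 1, τ=1/2; S=3+-43/9·τ+-32/9·τ²+7/3·τ³=1/72

  seg 0: a=-4 b=53/9 c=0 d=-32/81
  seg 1: a=3 b=-43/9 c=-32/9 d=7/3
  seg 2: a=-3 b=-44/9 c=31/9 d=-31/81
S(7/2) = 1/72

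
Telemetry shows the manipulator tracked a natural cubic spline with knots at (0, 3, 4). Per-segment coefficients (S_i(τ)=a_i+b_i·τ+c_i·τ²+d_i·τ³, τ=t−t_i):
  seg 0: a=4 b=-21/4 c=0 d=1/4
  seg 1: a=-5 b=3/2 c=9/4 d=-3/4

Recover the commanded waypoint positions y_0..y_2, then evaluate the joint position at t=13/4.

y_0=4 y_1=-5 y_2=-2
S(13/4) = -1151/256

y_0 = S_0(0) = a_0 = 4
y_1 = S_1(0) = a_1 = -5
y_2 = S_1(1) = -2
t_q=13/4 is in segment 1 (τ=1/4); S_1(τ)=-1151/256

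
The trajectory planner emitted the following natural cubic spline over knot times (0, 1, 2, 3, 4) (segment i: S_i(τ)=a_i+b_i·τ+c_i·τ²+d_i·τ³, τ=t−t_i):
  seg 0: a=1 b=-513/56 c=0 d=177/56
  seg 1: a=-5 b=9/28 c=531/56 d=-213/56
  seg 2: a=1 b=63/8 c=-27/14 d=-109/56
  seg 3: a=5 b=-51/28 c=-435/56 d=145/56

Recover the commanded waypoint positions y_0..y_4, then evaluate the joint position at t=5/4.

y_0 = S_0(0) = a_0 = 1
y_1 = S_1(0) = a_1 = -5
y_2 = S_2(0) = a_2 = 1
y_3 = S_3(0) = a_3 = 5
y_4 = S_3(1) = -2
t_q=5/4 is in segment 1 (τ=1/4); S_1(τ)=-15721/3584

y_0=1 y_1=-5 y_2=1 y_3=5 y_4=-2
S(5/4) = -15721/3584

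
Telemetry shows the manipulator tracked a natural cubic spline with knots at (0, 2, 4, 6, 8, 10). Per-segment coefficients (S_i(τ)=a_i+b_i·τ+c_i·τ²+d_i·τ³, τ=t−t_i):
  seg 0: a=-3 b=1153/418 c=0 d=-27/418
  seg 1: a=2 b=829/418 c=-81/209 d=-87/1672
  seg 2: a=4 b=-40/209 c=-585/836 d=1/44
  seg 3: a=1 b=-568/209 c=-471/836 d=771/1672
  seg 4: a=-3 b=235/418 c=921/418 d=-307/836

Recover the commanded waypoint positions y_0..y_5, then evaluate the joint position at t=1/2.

y_0=-3 y_1=2 y_2=4 y_3=1 y_4=-3 y_5=4
S(1/2) = -5447/3344

y_0 = S_0(0) = a_0 = -3
y_1 = S_1(0) = a_1 = 2
y_2 = S_2(0) = a_2 = 4
y_3 = S_3(0) = a_3 = 1
y_4 = S_4(0) = a_4 = -3
y_5 = S_4(2) = 4
t_q=1/2 is in segment 0 (τ=1/2); S_0(τ)=-5447/3344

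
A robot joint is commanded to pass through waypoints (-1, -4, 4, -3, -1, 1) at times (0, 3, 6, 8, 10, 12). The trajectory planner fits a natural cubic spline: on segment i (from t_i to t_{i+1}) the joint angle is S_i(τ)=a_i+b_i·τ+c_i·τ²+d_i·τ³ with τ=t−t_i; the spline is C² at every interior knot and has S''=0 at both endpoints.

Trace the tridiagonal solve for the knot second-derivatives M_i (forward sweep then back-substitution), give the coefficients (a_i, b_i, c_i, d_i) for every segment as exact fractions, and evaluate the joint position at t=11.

Δ: Δ0=-1, Δ1=8/3, Δ2=-7/2, Δ3=1, Δ4=1
row 1: diag=12, rhs=22; c'=1/4, d'=11/6
row 2: denom=10−3·1/4=37/4; d'=(-37−3·11/6)/(37/4)=-170/37
row 3: denom=8−2·8/37=280/37; d'=(27−2·-170/37)/(280/37)=1339/280
row 4: denom=8−2·37/140=523/70; d'=(0−2·1339/280)/(523/70)=-1339/1046
back: M4=-1339/1046
back: M3=1339/280−37/140·-1339/1046=2678/523
back: M2=-170/37−8/37·2678/523=-2982/523
back: M1=11/6−1/4·-2982/523=5113/1569
M: M0=0, M1=5113/1569, M2=-2982/523, M3=2678/523, M4=-1339/1046, M5=0
seg 0: a=-1, c=M0/2=0, d=(M1−M0)/(6·3)=5113/28242, b=Δ0−h0·(2M0+M1)/6=-8251/3138
seg 1: a=-4, c=M1/2=5113/3138, d=(M2−M1)/(6·3)=-14059/28242, b=Δ1−h1·(2M1+M2)/6=3544/1569
seg 2: a=4, c=M2/2=-1491/523, d=(M3−M2)/(6·2)=1415/1569, b=Δ2−h2·(2M2+M3)/6=-4411/3138
seg 3: a=-3, c=M3/2=1339/523, d=(M4−M3)/(6·2)=-6695/12552, b=Δ3−h3·(2M3+M4)/6=-6235/3138
seg 4: a=-1, c=M4/2=-1339/2092, d=(M5−M4)/(6·2)=1339/12552, b=Δ4−h4·(2M4+M5)/6=2908/1569
t_q=11 → seg 4, τ=1; S=-1+2908/1569·τ+-1339/2092·τ²+1339/12552·τ³=1339/4184

  seg 0: a=-1 b=-8251/3138 c=0 d=5113/28242
  seg 1: a=-4 b=3544/1569 c=5113/3138 d=-14059/28242
  seg 2: a=4 b=-4411/3138 c=-1491/523 d=1415/1569
  seg 3: a=-3 b=-6235/3138 c=1339/523 d=-6695/12552
  seg 4: a=-1 b=2908/1569 c=-1339/2092 d=1339/12552
S(11) = 1339/4184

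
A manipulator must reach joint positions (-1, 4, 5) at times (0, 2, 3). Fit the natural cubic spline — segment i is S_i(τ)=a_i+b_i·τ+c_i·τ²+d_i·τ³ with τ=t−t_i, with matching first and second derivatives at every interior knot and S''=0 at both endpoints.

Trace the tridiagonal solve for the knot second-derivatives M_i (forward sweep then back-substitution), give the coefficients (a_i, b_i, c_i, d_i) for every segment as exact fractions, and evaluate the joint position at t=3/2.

  seg 0: a=-1 b=3 c=0 d=-1/8
  seg 1: a=4 b=3/2 c=-3/4 d=1/4
S(3/2) = 197/64

Δ: Δ0=5/2, Δ1=1
row 1: diag=6, rhs=-9; c'=1/6, d'=-3/2
back: M1=-3/2
M: M0=0, M1=-3/2, M2=0
seg 0: a=-1, c=M0/2=0, d=(M1−M0)/(6·2)=-1/8, b=Δ0−h0·(2M0+M1)/6=3
seg 1: a=4, c=M1/2=-3/4, d=(M2−M1)/(6·1)=1/4, b=Δ1−h1·(2M1+M2)/6=3/2
t_q=3/2 → seg 0, τ=3/2; S=-1+3·τ+0·τ²+-1/8·τ³=197/64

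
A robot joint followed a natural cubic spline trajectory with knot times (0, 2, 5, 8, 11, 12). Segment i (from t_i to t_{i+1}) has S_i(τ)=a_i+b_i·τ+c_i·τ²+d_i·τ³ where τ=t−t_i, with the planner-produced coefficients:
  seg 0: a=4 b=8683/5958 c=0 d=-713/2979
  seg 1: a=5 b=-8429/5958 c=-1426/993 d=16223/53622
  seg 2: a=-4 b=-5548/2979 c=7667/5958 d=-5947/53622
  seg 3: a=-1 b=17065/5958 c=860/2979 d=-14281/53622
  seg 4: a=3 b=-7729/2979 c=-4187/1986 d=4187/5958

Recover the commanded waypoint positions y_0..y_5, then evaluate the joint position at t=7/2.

y_0=4 y_1=5 y_2=-4 y_3=-1 y_4=3 y_5=-1
S(7/2) = 3537/5296

y_0 = S_0(0) = a_0 = 4
y_1 = S_1(0) = a_1 = 5
y_2 = S_2(0) = a_2 = -4
y_3 = S_3(0) = a_3 = -1
y_4 = S_4(0) = a_4 = 3
y_5 = S_4(1) = -1
t_q=7/2 is in segment 1 (τ=3/2); S_1(τ)=3537/5296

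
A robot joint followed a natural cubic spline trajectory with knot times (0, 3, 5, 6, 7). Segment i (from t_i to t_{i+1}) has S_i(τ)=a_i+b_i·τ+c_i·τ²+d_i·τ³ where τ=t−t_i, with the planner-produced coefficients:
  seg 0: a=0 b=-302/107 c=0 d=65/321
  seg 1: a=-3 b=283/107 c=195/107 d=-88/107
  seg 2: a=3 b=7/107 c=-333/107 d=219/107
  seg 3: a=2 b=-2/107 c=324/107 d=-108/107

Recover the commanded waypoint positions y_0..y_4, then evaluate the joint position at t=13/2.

y_0=0 y_1=-3 y_2=3 y_3=2 y_4=4
S(13/2) = 561/214

y_0 = S_0(0) = a_0 = 0
y_1 = S_1(0) = a_1 = -3
y_2 = S_2(0) = a_2 = 3
y_3 = S_3(0) = a_3 = 2
y_4 = S_3(1) = 4
t_q=13/2 is in segment 3 (τ=1/2); S_3(τ)=561/214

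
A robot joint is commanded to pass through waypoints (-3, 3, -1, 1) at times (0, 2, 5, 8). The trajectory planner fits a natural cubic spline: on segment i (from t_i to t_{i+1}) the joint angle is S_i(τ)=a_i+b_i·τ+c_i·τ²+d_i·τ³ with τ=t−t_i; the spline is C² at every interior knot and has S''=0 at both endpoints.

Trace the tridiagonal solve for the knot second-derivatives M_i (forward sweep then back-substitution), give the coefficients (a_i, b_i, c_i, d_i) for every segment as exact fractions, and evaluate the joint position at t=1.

  seg 0: a=-3 b=449/111 c=0 d=-29/111
  seg 1: a=3 b=101/111 c=-58/37 d=91/333
  seg 2: a=-1 b=-124/111 c=33/37 d=-11/111
S(1) = 29/37

Δ: Δ0=3, Δ1=-4/3, Δ2=2/3
row 1: diag=10, rhs=-26; c'=3/10, d'=-13/5
row 2: denom=12−3·3/10=111/10; d'=(12−3·-13/5)/(111/10)=66/37
back: M2=66/37
back: M1=-13/5−3/10·66/37=-116/37
M: M0=0, M1=-116/37, M2=66/37, M3=0
seg 0: a=-3, c=M0/2=0, d=(M1−M0)/(6·2)=-29/111, b=Δ0−h0·(2M0+M1)/6=449/111
seg 1: a=3, c=M1/2=-58/37, d=(M2−M1)/(6·3)=91/333, b=Δ1−h1·(2M1+M2)/6=101/111
seg 2: a=-1, c=M2/2=33/37, d=(M3−M2)/(6·3)=-11/111, b=Δ2−h2·(2M2+M3)/6=-124/111
t_q=1 → seg 0, τ=1; S=-3+449/111·τ+0·τ²+-29/111·τ³=29/37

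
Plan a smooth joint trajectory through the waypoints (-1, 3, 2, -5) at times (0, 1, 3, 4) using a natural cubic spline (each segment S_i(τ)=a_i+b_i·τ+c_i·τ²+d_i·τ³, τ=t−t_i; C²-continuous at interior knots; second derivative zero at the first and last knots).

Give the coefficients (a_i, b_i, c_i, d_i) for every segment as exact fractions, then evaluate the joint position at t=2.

  seg 0: a=-1 b=71/16 c=0 d=-7/16
  seg 1: a=3 b=25/8 c=-21/16 d=-1/4
  seg 2: a=2 b=-41/8 c=-45/16 d=15/16
S(2) = 73/16

Δ: Δ0=4, Δ1=-1/2, Δ2=-7
row 1: diag=6, rhs=-27; c'=1/3, d'=-9/2
row 2: denom=6−2·1/3=16/3; d'=(-39−2·-9/2)/(16/3)=-45/8
back: M2=-45/8
back: M1=-9/2−1/3·-45/8=-21/8
M: M0=0, M1=-21/8, M2=-45/8, M3=0
seg 0: a=-1, c=M0/2=0, d=(M1−M0)/(6·1)=-7/16, b=Δ0−h0·(2M0+M1)/6=71/16
seg 1: a=3, c=M1/2=-21/16, d=(M2−M1)/(6·2)=-1/4, b=Δ1−h1·(2M1+M2)/6=25/8
seg 2: a=2, c=M2/2=-45/16, d=(M3−M2)/(6·1)=15/16, b=Δ2−h2·(2M2+M3)/6=-41/8
t_q=2 → seg 1, τ=1; S=3+25/8·τ+-21/16·τ²+-1/4·τ³=73/16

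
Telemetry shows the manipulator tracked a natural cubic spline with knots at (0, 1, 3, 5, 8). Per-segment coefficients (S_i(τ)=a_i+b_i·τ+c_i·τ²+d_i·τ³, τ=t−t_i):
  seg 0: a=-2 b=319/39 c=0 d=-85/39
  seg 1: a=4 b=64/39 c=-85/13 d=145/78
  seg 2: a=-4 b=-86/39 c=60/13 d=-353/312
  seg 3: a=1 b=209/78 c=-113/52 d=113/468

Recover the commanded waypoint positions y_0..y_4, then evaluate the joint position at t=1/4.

y_0 = S_0(0) = a_0 = -2
y_1 = S_1(0) = a_1 = 4
y_2 = S_2(0) = a_2 = -4
y_3 = S_3(0) = a_3 = 1
y_4 = S_3(3) = -4
t_q=1/4 is in segment 0 (τ=1/4); S_0(τ)=9/832

y_0=-2 y_1=4 y_2=-4 y_3=1 y_4=-4
S(1/4) = 9/832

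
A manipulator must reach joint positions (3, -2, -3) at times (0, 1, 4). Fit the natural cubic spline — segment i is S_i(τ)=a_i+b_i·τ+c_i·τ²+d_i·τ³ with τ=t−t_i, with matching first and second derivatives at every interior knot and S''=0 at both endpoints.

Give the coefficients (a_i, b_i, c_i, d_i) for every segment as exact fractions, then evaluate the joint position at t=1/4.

Δ: Δ0=-5, Δ1=-1/3
row 1: diag=8, rhs=28; c'=3/8, d'=7/2
back: M1=7/2
M: M0=0, M1=7/2, M2=0
seg 0: a=3, c=M0/2=0, d=(M1−M0)/(6·1)=7/12, b=Δ0−h0·(2M0+M1)/6=-67/12
seg 1: a=-2, c=M1/2=7/4, d=(M2−M1)/(6·3)=-7/36, b=Δ1−h1·(2M1+M2)/6=-23/6
t_q=1/4 → seg 0, τ=1/4; S=3+-67/12·τ+0·τ²+7/12·τ³=413/256

  seg 0: a=3 b=-67/12 c=0 d=7/12
  seg 1: a=-2 b=-23/6 c=7/4 d=-7/36
S(1/4) = 413/256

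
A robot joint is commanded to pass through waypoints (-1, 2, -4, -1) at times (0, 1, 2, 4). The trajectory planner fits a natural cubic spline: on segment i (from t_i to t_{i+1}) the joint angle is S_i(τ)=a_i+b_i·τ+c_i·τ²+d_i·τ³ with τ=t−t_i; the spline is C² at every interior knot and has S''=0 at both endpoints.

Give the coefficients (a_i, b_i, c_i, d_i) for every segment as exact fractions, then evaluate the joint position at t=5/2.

Δ: Δ0=3, Δ1=-6, Δ2=3/2
row 1: diag=4, rhs=-54; c'=1/4, d'=-27/2
row 2: denom=6−1·1/4=23/4; d'=(45−1·-27/2)/(23/4)=234/23
back: M2=234/23
back: M1=-27/2−1/4·234/23=-369/23
M: M0=0, M1=-369/23, M2=234/23, M3=0
seg 0: a=-1, c=M0/2=0, d=(M1−M0)/(6·1)=-123/46, b=Δ0−h0·(2M0+M1)/6=261/46
seg 1: a=2, c=M1/2=-369/46, d=(M2−M1)/(6·1)=201/46, b=Δ1−h1·(2M1+M2)/6=-54/23
seg 2: a=-4, c=M2/2=117/23, d=(M3−M2)/(6·2)=-39/46, b=Δ2−h2·(2M2+M3)/6=-243/46
t_q=5/2 → seg 2, τ=1/2; S=-4+-243/46·τ+117/23·τ²+-39/46·τ³=-2015/368

  seg 0: a=-1 b=261/46 c=0 d=-123/46
  seg 1: a=2 b=-54/23 c=-369/46 d=201/46
  seg 2: a=-4 b=-243/46 c=117/23 d=-39/46
S(5/2) = -2015/368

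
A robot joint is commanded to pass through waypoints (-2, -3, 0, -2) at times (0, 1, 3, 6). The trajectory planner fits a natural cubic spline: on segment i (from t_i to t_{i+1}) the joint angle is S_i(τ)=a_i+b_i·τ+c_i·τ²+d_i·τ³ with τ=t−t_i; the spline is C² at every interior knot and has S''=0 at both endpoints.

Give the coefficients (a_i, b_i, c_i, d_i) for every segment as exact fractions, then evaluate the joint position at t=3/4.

Δ: Δ0=-1, Δ1=3/2, Δ2=-2/3
row 1: diag=6, rhs=15; c'=1/3, d'=5/2
row 2: denom=10−2·1/3=28/3; d'=(-13−2·5/2)/(28/3)=-27/14
back: M2=-27/14
back: M1=5/2−1/3·-27/14=22/7
M: M0=0, M1=22/7, M2=-27/14, M3=0
seg 0: a=-2, c=M0/2=0, d=(M1−M0)/(6·1)=11/21, b=Δ0−h0·(2M0+M1)/6=-32/21
seg 1: a=-3, c=M1/2=11/7, d=(M2−M1)/(6·2)=-71/168, b=Δ1−h1·(2M1+M2)/6=1/21
seg 2: a=0, c=M2/2=-27/28, d=(M3−M2)/(6·3)=3/28, b=Δ2−h2·(2M2+M3)/6=53/42
t_q=3/4 → seg 0, τ=3/4; S=-2+-32/21·τ+0·τ²+11/21·τ³=-187/64

  seg 0: a=-2 b=-32/21 c=0 d=11/21
  seg 1: a=-3 b=1/21 c=11/7 d=-71/168
  seg 2: a=0 b=53/42 c=-27/28 d=3/28
S(3/4) = -187/64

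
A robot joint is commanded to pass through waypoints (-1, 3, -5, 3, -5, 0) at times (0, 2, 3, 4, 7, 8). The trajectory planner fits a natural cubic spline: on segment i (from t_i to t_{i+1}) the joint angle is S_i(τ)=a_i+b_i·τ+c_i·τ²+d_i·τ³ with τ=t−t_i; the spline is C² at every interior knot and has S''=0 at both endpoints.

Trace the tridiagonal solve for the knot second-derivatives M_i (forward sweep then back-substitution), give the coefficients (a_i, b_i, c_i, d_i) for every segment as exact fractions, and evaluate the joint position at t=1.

  seg 0: a=-1 b=25952/3651 c=0 d=-9325/7302
  seg 1: a=3 b=-29998/3651 c=-9325/1217 d=28765/3651
  seg 2: a=-5 b=347/3651 c=19440/1217 d=-29459/3651
  seg 3: a=3 b=28610/3651 c=-10019/1217 d=17275/10953
  seg 4: a=-5 b=3743/3651 c=7256/1217 d=-7256/3651
S(1) = 11759/2434

Δ: Δ0=2, Δ1=-8, Δ2=8, Δ3=-8/3, Δ4=5
row 1: diag=6, rhs=-60; c'=1/6, d'=-10
row 2: denom=4−1·1/6=23/6; d'=(96−1·-10)/(23/6)=636/23
row 3: denom=8−1·6/23=178/23; d'=(-64−1·636/23)/(178/23)=-1054/89
row 4: denom=8−3·69/178=1217/178; d'=(46−3·-1054/89)/(1217/178)=14512/1217
back: M4=14512/1217
back: M3=-1054/89−69/178·14512/1217=-20038/1217
back: M2=636/23−6/23·-20038/1217=38880/1217
back: M1=-10−1/6·38880/1217=-18650/1217
M: M0=0, M1=-18650/1217, M2=38880/1217, M3=-20038/1217, M4=14512/1217, M5=0
seg 0: a=-1, c=M0/2=0, d=(M1−M0)/(6·2)=-9325/7302, b=Δ0−h0·(2M0+M1)/6=25952/3651
seg 1: a=3, c=M1/2=-9325/1217, d=(M2−M1)/(6·1)=28765/3651, b=Δ1−h1·(2M1+M2)/6=-29998/3651
seg 2: a=-5, c=M2/2=19440/1217, d=(M3−M2)/(6·1)=-29459/3651, b=Δ2−h2·(2M2+M3)/6=347/3651
seg 3: a=3, c=M3/2=-10019/1217, d=(M4−M3)/(6·3)=17275/10953, b=Δ3−h3·(2M3+M4)/6=28610/3651
seg 4: a=-5, c=M4/2=7256/1217, d=(M5−M4)/(6·1)=-7256/3651, b=Δ4−h4·(2M4+M5)/6=3743/3651
t_q=1 → seg 0, τ=1; S=-1+25952/3651·τ+0·τ²+-9325/7302·τ³=11759/2434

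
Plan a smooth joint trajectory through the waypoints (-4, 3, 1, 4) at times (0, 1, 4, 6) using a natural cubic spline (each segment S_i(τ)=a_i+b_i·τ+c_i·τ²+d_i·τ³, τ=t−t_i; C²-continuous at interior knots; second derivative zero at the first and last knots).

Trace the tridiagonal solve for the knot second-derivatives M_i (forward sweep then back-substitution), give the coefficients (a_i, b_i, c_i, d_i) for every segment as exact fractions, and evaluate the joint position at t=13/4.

  seg 0: a=-4 b=3481/426 c=0 d=-499/426
  seg 1: a=3 b=992/213 c=-499/142 d=247/426
  seg 2: a=1 b=-329/426 c=121/71 d=-121/426
S(13/4) = 20841/9088

Δ: Δ0=7, Δ1=-2/3, Δ2=3/2
row 1: diag=8, rhs=-46; c'=3/8, d'=-23/4
row 2: denom=10−3·3/8=71/8; d'=(13−3·-23/4)/(71/8)=242/71
back: M2=242/71
back: M1=-23/4−3/8·242/71=-499/71
M: M0=0, M1=-499/71, M2=242/71, M3=0
seg 0: a=-4, c=M0/2=0, d=(M1−M0)/(6·1)=-499/426, b=Δ0−h0·(2M0+M1)/6=3481/426
seg 1: a=3, c=M1/2=-499/142, d=(M2−M1)/(6·3)=247/426, b=Δ1−h1·(2M1+M2)/6=992/213
seg 2: a=1, c=M2/2=121/71, d=(M3−M2)/(6·2)=-121/426, b=Δ2−h2·(2M2+M3)/6=-329/426
t_q=13/4 → seg 1, τ=9/4; S=3+992/213·τ+-499/142·τ²+247/426·τ³=20841/9088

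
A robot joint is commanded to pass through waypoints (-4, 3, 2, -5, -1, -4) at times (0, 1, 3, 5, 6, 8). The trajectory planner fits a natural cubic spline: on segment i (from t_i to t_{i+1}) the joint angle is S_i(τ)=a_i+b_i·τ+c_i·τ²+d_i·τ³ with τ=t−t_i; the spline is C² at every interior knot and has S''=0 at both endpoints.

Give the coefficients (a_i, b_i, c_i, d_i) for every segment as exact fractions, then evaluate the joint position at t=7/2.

  seg 0: a=-4 b=2820/349 c=0 d=-377/349
  seg 1: a=3 b=1689/349 c=-1131/349 d=797/2792
  seg 2: a=2 b=-3279/698 c=-2133/1396 d=2969/2792
  seg 3: a=-5 b=681/349 c=3387/698 d=-1957/698
  seg 4: a=-1 b=2265/698 c=-1242/349 d=207/349
S(7/2) = -13355/22336

Δ: Δ0=7, Δ1=-1/2, Δ2=-7/2, Δ3=4, Δ4=-3/2
row 1: diag=6, rhs=-45; c'=1/3, d'=-15/2
row 2: denom=8−2·1/3=22/3; d'=(-18−2·-15/2)/(22/3)=-9/22
row 3: denom=6−2·3/11=60/11; d'=(45−2·-9/22)/(60/11)=42/5
row 4: denom=6−1·11/60=349/60; d'=(-33−1·42/5)/(349/60)=-2484/349
back: M4=-2484/349
back: M3=42/5−11/60·-2484/349=3387/349
back: M2=-9/22−3/11·3387/349=-2133/698
back: M1=-15/2−1/3·-2133/698=-2262/349
M: M0=0, M1=-2262/349, M2=-2133/698, M3=3387/349, M4=-2484/349, M5=0
seg 0: a=-4, c=M0/2=0, d=(M1−M0)/(6·1)=-377/349, b=Δ0−h0·(2M0+M1)/6=2820/349
seg 1: a=3, c=M1/2=-1131/349, d=(M2−M1)/(6·2)=797/2792, b=Δ1−h1·(2M1+M2)/6=1689/349
seg 2: a=2, c=M2/2=-2133/1396, d=(M3−M2)/(6·2)=2969/2792, b=Δ2−h2·(2M2+M3)/6=-3279/698
seg 3: a=-5, c=M3/2=3387/698, d=(M4−M3)/(6·1)=-1957/698, b=Δ3−h3·(2M3+M4)/6=681/349
seg 4: a=-1, c=M4/2=-1242/349, d=(M5−M4)/(6·2)=207/349, b=Δ4−h4·(2M4+M5)/6=2265/698
t_q=7/2 → seg 2, τ=1/2; S=2+-3279/698·τ+-2133/1396·τ²+2969/2792·τ³=-13355/22336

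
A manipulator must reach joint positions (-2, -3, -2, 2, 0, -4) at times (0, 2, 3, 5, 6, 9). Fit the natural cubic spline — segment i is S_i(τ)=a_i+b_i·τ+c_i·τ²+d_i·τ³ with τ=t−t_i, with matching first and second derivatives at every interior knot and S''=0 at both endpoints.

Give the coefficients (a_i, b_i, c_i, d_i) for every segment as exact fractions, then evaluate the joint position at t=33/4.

  seg 0: a=-2 b=-7511/8718 c=0 d=394/4359
  seg 1: a=-3 b=1945/8718 c=788/1453 d=2045/8718
  seg 2: a=-2 b=8768/4359 c=3621/2906 d=-10913/17436
  seg 3: a=2 b=-2245/4359 c=-3646/1453 d=4465/4359
  seg 4: a=0 b=-10726/4359 c=819/1453 d=-91/1453
S(33/4) = -315831/92992

Δ: Δ0=-1/2, Δ1=1, Δ2=2, Δ3=-2, Δ4=-4/3
row 1: diag=6, rhs=9; c'=1/6, d'=3/2
row 2: denom=6−1·1/6=35/6; d'=(6−1·3/2)/(35/6)=27/35
row 3: denom=6−2·12/35=186/35; d'=(-24−2·27/35)/(186/35)=-149/31
row 4: denom=8−1·35/186=1453/186; d'=(4−1·-149/31)/(1453/186)=1638/1453
back: M4=1638/1453
back: M3=-149/31−35/186·1638/1453=-7292/1453
back: M2=27/35−12/35·-7292/1453=3621/1453
back: M1=3/2−1/6·3621/1453=1576/1453
M: M0=0, M1=1576/1453, M2=3621/1453, M3=-7292/1453, M4=1638/1453, M5=0
seg 0: a=-2, c=M0/2=0, d=(M1−M0)/(6·2)=394/4359, b=Δ0−h0·(2M0+M1)/6=-7511/8718
seg 1: a=-3, c=M1/2=788/1453, d=(M2−M1)/(6·1)=2045/8718, b=Δ1−h1·(2M1+M2)/6=1945/8718
seg 2: a=-2, c=M2/2=3621/2906, d=(M3−M2)/(6·2)=-10913/17436, b=Δ2−h2·(2M2+M3)/6=8768/4359
seg 3: a=2, c=M3/2=-3646/1453, d=(M4−M3)/(6·1)=4465/4359, b=Δ3−h3·(2M3+M4)/6=-2245/4359
seg 4: a=0, c=M4/2=819/1453, d=(M5−M4)/(6·3)=-91/1453, b=Δ4−h4·(2M4+M5)/6=-10726/4359
t_q=33/4 → seg 4, τ=9/4; S=0+-10726/4359·τ+819/1453·τ²+-91/1453·τ³=-315831/92992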